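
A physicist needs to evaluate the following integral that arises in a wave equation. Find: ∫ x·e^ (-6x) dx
Integration by parts: u = x, dv = e^(-6x) dx
du = dx, v = e^(-6x)/(-6)
= x·e^(-6x)/(-6) - ∫ e^(-6x)/(-6) dx
= x·e^(-6x)/(-6) - e^(-6x)/36 + C

Answer: e^(-6x)(x/(-6) - 1/36) + C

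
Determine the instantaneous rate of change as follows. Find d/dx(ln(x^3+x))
Chain rule: d/dx[ln(u)] = u'/u where u = x^3 + x
u' = 3x^2 + 1

Answer: (3x^2 + 1)/(x^3 + x)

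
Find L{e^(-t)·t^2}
First shifting: L{e^(at)f(t)}=F(s-a)
L{t^2}=2/s^3
Shift s → s+1: 2/(s+1)^3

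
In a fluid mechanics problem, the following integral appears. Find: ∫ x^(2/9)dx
Power rule: ∫ x^(2/9) dx = x^(11/9)/(11/9) + C

Answer: (9/11)·x^(11/9) + C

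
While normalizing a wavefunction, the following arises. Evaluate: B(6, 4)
B(x,y)=Γ(x)Γ(y)/Γ(x + y)=(x-1)!(y-1)!/(x + y-1)!
B(6,4)=5!·3!/9!=1/504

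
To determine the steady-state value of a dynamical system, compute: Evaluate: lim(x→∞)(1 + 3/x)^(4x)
Rewrite as [(1 + 3/x)^x]^4.
lim(1 + 3/x)^x=e^3, so limit=(e^3)^4=e^12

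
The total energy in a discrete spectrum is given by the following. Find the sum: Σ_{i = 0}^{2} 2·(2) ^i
Geometric series: S=a(1 - r^n)/(1 - r)
a=2, r=2, n=3
S=2(1 - 8)/-1=14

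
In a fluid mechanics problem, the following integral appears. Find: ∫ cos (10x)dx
Using substitution u=10x: ∫ cos(u) du/10=sin(u)/10+C

Answer: (1/10)sin(10x)+C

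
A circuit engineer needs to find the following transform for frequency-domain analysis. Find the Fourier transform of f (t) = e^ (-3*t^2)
The Fourier transform of a Gaussian e^(-a*t^2) is sqrt(pi/a)*e^(-omega^2/(4a)).
With a=3: F(omega)=sqrt(pi/3)*e^(-omega^2/12)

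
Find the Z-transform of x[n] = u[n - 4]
Using the time-shift property: Z{u[n-4]} = z^(-4)*z/(z-1)
= z^(-3)/(z-1)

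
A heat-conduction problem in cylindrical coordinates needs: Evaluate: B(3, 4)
B(x,y)=Γ(x)Γ(y)/Γ(x + y)=(x-1)!(y-1)!/(x + y-1)!
B(3,4)=2!·3!/6!=1/60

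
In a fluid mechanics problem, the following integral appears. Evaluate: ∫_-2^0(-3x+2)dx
Step 1: Find antiderivative F(x)=(-3/2)x^2 + 2x
Step 2: F(0) - F(-2)=0 - (-10)=10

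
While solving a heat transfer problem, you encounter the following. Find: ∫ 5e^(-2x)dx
Since d/dx[e^(-2x)]=-2e^(-2x), we get -5/2 e^(-2x) + C

Answer: (-5/2)e^(-2x) + C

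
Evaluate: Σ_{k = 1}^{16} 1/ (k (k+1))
Partial fractions: 1/(k(k+1))=1/k - 1/(k+1)
Telescoping sum: 1(1-1/17)=1·16/17

Answer: 16/17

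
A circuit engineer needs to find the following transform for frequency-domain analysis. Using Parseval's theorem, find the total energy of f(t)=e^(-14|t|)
Parseval's theorem: E=integral |f(t)|^2 dt=(1/2pi) integral |F(omega)|^2 domega
E=integral_{-inf}^{inf} e^(-28|t|) dt=2*integral_0^inf e^(-28t) dt=2/(2*14)=1/14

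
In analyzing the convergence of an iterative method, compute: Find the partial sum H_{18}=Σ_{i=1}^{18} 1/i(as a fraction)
H_18 = 1+1/2+1/3+...+1/18
= 14274301/4084080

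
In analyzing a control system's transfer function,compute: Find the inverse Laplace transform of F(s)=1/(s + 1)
L^(-1){1/(s-a)} = c·e^(at)
Here a = -1, c = 1

Answer: e^(-t)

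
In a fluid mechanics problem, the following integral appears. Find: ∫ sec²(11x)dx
Since d/dx[tan(11x)]=11sec²(11x), integral=tan(11x)/11+C

Answer: (1/11)tan(11x)+C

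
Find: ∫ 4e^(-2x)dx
Since d/dx[e^(-2x)]=-2e^(-2x), we get -2 e^(-2x)+C

Answer: -2e^(-2x)+C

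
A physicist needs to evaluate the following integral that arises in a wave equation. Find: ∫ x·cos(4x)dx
By parts: u=x, dv=cos(4x) dx
du=dx, v=sin(4x)/4
=x·sin(4x)/4+cos(4x)/4²+C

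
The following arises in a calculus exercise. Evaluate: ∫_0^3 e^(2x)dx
Antiderivative: (1/2)e^(2x)
Evaluate: (1/2)(e^6-1)

Answer: (e^6-1)/2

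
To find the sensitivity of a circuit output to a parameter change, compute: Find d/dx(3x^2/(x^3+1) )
Quotient rule: (f/g)'=(f'g - fg')/g²
f=3x^2, f'=6x
g=x^3+1, g'=3x^2

Answer: (6x·(x^3+1)-9x^4)/(x^3+1)²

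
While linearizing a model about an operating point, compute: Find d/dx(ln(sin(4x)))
Chain rule: d/dx[ln(u)]=u'/u where u=sin(4x)
u'=4cos(4x)

Answer: (4cos(4x))/(sin(4x))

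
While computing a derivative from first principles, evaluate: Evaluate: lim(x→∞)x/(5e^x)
Apply L'Hôpital 1 times (∞/∞ each time):
Eventually get 1!/(5e^x) → 0

Answer: 0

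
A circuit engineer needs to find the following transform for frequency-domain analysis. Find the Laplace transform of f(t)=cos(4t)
L{cos(wt)}=s/(s²+w²)
L{cos(4t)}=s/(s²+16)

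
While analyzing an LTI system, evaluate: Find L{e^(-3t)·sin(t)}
First shifting: L{e^(at)f(t)} = F(s-a)
L{sin(t)} = 1/(s² + 1)
Shift: 1/((s + 3)² + 1)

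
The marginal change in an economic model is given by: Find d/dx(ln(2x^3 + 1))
Chain rule: d/dx[ln(u)]=u'/u where u=2x^3 + 1
u'=6x^2

Answer: (6x^2)/(2x^3 + 1)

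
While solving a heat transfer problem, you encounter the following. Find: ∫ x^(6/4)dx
Power rule: ∫ x^(3/2) dx = x^(5/2)/(5/2)+C

Answer: (2/5)·x^(5/2)+C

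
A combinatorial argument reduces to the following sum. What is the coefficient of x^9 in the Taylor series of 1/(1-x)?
1/(1-x)=Σ x^n for |x|<1
All coefficients are 1

Answer: 1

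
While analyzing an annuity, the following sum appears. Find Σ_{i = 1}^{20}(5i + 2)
=5·Σ i+2·20=5·210+40=1090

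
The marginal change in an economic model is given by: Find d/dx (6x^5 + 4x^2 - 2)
Power rule: d/dx(ax^n) = n·a·x^(n-1)
Term by term: 30·x^4 + 8·x

Answer: 30x^4 + 8x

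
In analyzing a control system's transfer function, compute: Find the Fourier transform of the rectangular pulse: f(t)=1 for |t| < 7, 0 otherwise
F(omega) = integral from -7 to 7 of e^(-j * omega * t) dt
= 2 * sin(7 * omega)/omega = 14 * sinc(7 * omega/pi)

Answer: 2 * sin(7 * omega)/omega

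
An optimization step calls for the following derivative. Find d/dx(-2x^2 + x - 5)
Power rule: d/dx(ax^n) = n·a·x^(n-1)
Term by term: -4·x + 1

Answer: -4x + 1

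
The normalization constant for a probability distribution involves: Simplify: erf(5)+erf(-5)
erf is odd: erf(-5)=-erf(5)
erf(5) + erf(-5)=erf(5) - erf(5)=0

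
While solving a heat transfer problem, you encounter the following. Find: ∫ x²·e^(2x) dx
Integration by parts twice:
First: u = x², dv = e^(2x) dx => x²e^(2x)/2 - (2/2)∫ xe^(2x) dx
Second (∫ xe^(2x) dx): xe^(2x)/2 - e^(2x)/4
Combining: e^(2x)(x²/2-2x/4+2/8)+C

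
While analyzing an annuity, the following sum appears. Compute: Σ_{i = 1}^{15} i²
Using formula: Σ i^2 = n(n+1)(2n+1)/6 = 15·16·31/6 = 1240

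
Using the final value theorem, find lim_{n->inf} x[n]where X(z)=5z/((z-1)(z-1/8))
Final value theorem: lim x[n]=lim_{z->1} (z-1) * X(z)
(z-1) * X(z)=5z/(z-1/8)
As z->1: 5/(1-1/8)=5/(7/8)=40/7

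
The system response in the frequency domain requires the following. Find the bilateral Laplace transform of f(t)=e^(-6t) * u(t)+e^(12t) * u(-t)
For e^(-6t)*u(t): L = 1/(s + 6), Re(s) > -6
For e^(12t)*u(-t): L = -1/(s-12), Re(s) < 12
Combined: F(s) = 1/(s + 6) - 1/(s-12), -6 < Re(s) < 12

Answer: 1/(s + 6) - 1/(s-12), ROC: -6 < Re(s) < 12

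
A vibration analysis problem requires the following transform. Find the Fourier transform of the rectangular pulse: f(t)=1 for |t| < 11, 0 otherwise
F(omega)=integral from -11 to 11 of e^(-j*omega*t) dt
=2*sin(11*omega)/omega=22*sinc(11*omega/pi)

Answer: 2*sin(11*omega)/omega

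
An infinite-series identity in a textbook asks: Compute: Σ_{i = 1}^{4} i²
Using formula: Σ i^2=n(n+1)(2n+1)/6=4·5·9/6=30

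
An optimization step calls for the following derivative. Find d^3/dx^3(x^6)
Apply power rule 3 times:
d^1: 6x^5
d^2: 30x^4
d^3: 120x^3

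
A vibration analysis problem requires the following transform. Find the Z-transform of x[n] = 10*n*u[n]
Z{n*u[n]}=z/(z-1)^2
By linearity: Z{10*n*u[n]}=10z/(z-1)^2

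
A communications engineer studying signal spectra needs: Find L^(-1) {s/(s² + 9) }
L^(-1){s/(s²+w²)} = cos(wt)
Here w = 3

Answer: cos(3t)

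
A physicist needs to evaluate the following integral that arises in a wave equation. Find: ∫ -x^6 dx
Using power rule: ∫ -x^6 dx=-1/7 x^7+C=(-1/7)x^7+C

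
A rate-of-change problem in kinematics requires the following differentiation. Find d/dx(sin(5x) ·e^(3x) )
Product rule: (fg)' = f'g + fg'
f = sin(5x), f' = 5·cos(5x)
g = e^(3x), g' = 3·e^(3x)

Answer: 5·cos(5x)·e^(3x) + 3·sin(5x)·e^(3x)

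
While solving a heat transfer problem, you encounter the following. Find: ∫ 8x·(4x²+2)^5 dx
Let u=4x²+2, du=8x dx
∫ u^5 du=u^6/6+C

Answer: (4x²+2)^6/6+C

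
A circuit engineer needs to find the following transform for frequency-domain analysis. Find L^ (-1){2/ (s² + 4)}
L^(-1){w/(s²+w²)} = sin(wt)
Here w = 2

Answer: sin(2t)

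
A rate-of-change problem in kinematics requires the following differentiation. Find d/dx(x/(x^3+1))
Quotient rule: (f/g)' = (f'g - fg')/g²
f = x, f' = 1
g = x^3+1, g' = 3x^2

Answer: (1·(x^3+1)-3x^3)/(x^3+1)²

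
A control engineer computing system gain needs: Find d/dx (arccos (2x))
d/dx[arccos(u)] = -u'/√(1-u²), u = 2x, u' = 2

Answer: -2/√(1-4x²)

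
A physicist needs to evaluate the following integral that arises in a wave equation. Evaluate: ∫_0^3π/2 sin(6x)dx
Antiderivative: -cos(6x)/6
Evaluate at bounds: [-cos(6·3π/2)/6] - [-cos(6·0)/6]
=(-(-1) + (1))/6=1/3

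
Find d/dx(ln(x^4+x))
Chain rule: d/dx[ln(u)] = u'/u where u = x^4+x
u' = 4x^3+1

Answer: (4x^3+1)/(x^4+x)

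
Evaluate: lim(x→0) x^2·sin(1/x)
Squeeze theorem: -|x^2| ≤ x^2·sin(1/x) ≤ |x^2|
Since x^2 → 0 as x → 0, by squeeze theorem the limit is 0

Answer: 0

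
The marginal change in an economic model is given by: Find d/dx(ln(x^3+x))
Chain rule: d/dx[ln(u)] = u'/u where u = x^3+x
u' = 3x^2+1

Answer: (3x^2+1)/(x^3+x)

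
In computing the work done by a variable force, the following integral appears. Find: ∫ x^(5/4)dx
Power rule: ∫ x^(5/4) dx=x^(9/4)/(9/4)+C

Answer: (4/9)·x^(9/4)+C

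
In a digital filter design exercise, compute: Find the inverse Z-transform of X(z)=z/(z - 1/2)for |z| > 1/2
Standard pair: z/(z-a) <-> a^n*u[n] for causal signals
With a=1/2: x[n]=(1/2)^n*u[n]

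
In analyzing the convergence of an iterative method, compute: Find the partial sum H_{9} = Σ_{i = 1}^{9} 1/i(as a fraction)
H_9 = 1+1/2+1/3+...+1/9
= 7129/2520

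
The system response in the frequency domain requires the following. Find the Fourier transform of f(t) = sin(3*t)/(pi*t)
sin(W * t)/(pi * t)=(W/pi) * sinc(W * t/pi) is the impulse response of the ideal low-pass filter with cutoff W (here W=3).
Its Fourier transform is a rectangular function:
F(omega)=1 for |omega| < 3, 0 otherwise

Answer: rect(omega/6) [i.e., 1 for |omega| < 3, 0 otherwise]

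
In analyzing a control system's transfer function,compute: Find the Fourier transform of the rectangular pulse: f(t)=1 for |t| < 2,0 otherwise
F(omega) = integral from -2 to 2 of e^(-j * omega * t) dt
= 2 * sin(2 * omega)/omega = 4 * sinc(2 * omega/pi)

Answer: 2 * sin(2 * omega)/omega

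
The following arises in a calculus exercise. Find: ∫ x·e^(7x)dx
Integration by parts: u = x, dv = e^(7x) dx
du = dx, v = e^(7x)/7
= x·e^(7x)/7 - ∫ e^(7x)/7 dx
= x·e^(7x)/7 - e^(7x)/49+C

Answer: e^(7x)(x/7-1/49)+C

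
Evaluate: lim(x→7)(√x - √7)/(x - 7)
Multiply by conjugate (√x+√7)/(√x+√7):
= (x - 7)/((x - 7)(√x+√7)) = 1/(√x+√7)
As x → 7: 1/(2√7)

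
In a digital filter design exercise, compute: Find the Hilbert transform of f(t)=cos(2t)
The Hilbert transform shifts each frequency component by -pi/2.
H{cos(wt)}=sin(wt)
With w=2: H{cos(2t)}=sin(2t)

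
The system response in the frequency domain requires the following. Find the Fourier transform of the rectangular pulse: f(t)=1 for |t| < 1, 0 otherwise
F(omega)=integral from -1 to 1 of e^(-j*omega*t) dt
=2*sin(1*omega)/omega=2*sinc(1*omega/pi)

Answer: 2*sin(1*omega)/omega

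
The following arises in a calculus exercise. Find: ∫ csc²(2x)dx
Since d/dx[-cot(2x)] = 2csc²(2x), integral = -cot(2x)/2+C

Answer: (-1/2)cot(2x)+C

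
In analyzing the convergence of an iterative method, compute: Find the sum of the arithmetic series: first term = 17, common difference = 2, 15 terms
Last term: a_n = 17 + (15 - 1)·2 = 45
Sum = n(a_1 + a_n)/2 = 15(17 + 45)/2 = 465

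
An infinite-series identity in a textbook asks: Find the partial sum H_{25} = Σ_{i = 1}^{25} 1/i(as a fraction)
H_25=1+1/2+1/3+...+1/25
=34052522467/8923714800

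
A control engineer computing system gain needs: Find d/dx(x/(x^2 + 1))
Quotient rule: (f/g)'=(f'g - fg')/g²
f=x, f'=1
g=x^2+1, g'=2x

Answer: (1·(x^2+1)-2x^2)/(x^2+1)²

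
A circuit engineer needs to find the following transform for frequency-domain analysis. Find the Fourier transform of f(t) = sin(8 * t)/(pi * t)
sin(W * t)/(pi * t)=(W/pi) * sinc(W * t/pi) is the impulse response of the ideal low-pass filter with cutoff W (here W=8).
Its Fourier transform is a rectangular function:
F(omega)=1 for |omega| < 8, 0 otherwise

Answer: rect(omega/16) [i.e., 1 for |omega| < 8, 0 otherwise]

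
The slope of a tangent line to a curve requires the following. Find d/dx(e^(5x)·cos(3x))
Product rule: (fg)' = f'g+fg'
f = e^(5x), f' = 5·e^(5x)
g = cos(3x), g' = -3·sin(3x)

Answer: 5·e^(5x)·cos(3x)-3·e^(5x)·sin(3x)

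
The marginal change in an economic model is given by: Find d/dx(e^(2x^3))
Chain rule: d/dx[e^u] = e^u · u' where u = 2x^3
u' = 6x^2

Answer: 6x^2·e^(2x^3)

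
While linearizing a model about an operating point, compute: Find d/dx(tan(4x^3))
Chain rule: d/dx[tan(u)]=sec²(u)·u' where u=4x^3
u'=12x^2

Answer: 12x^2·sec²(4x^3)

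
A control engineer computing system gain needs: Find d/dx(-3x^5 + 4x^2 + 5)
Power rule: d/dx(ax^n) = n·a·x^(n-1)
Term by term: -15·x^4 + 8·x

Answer: -15x^4 + 8x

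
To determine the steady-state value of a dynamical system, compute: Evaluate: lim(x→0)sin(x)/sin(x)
sin(u) ≈ u for small u:
sin(x)/sin(x) ≈ x/(x) = 1/1

Answer: 1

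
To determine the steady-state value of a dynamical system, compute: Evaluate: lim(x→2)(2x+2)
Polynomial is continuous, so substitute x=2:
2·2+2=6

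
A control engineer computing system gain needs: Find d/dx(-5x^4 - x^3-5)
Power rule: d/dx(ax^n) = n·a·x^(n-1)
Term by term: -20·x^3-3·x^2

Answer: -20x^3-3x^2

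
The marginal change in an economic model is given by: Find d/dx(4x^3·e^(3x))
Product rule: (fg)' = f'g + fg'
f = 4x^3, f' = 12x^2
g = e^(3x), g' = 3·e^(3x)

Answer: 12x^2·e^(3x) + 12x^3·e^(3x)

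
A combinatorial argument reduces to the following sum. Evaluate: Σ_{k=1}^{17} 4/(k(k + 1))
Partial fractions: 4/(k(k + 1))=4/k - 4/(k + 1)
Telescoping sum: 4(1 - 1/18)=4·17/18

Answer: 34/9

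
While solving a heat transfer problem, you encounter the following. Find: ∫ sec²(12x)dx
Since d/dx[tan(12x)] = 12sec²(12x), integral = tan(12x)/12 + C

Answer: (1/12)tan(12x) + C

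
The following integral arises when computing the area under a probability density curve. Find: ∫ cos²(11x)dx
Using identity cos²(u)=(1 + cos(2u))/2:
∫ (1 + cos(22x))/2 dx=x/2 + sin(22x)/44 + C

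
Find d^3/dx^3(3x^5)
Apply power rule 3 times:
d^1: 15x^4
d^2: 60x^3
d^3: 180x^2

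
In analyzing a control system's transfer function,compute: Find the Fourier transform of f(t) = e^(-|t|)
Using the standard pair: F{e^(-a|t|)}=2a/(a^2+omega^2)
With a=1: F(omega)=2/(1+omega^2)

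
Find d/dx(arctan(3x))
d/dx[arctan(u)]=u'/(1 + u²), u=3x, u'=3

Answer: 3/(1 + 9x²)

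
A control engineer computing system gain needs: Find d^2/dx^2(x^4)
Apply power rule 2 times:
d^1: 4x^3
d^2: 12x^2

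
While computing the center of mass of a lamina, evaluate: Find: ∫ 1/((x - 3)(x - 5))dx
Partial fractions: 1/((x-3)(x-5)) = A/(x-3) + B/(x-5)
A = -1/2, B = 1/2
∫ [-1/2· 1/(x-3) + 1/2· 1/(x-5)] dx
= (1/2)[ln|x-5| - ln|x-3|] + C

Answer: (1/2)·ln|(x-5)/(x-3)| + C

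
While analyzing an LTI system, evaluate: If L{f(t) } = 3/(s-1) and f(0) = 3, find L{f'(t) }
L{f'(t)} = s·F(s) - f(0) = 3s/(s-1)-3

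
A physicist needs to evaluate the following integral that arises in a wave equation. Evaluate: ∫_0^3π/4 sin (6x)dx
Antiderivative: -cos(6x)/6
Evaluate at bounds: [-cos(6·3π/4)/6] - [-cos(6·0)/6]
= (-(0) + (1))/6 = 1/6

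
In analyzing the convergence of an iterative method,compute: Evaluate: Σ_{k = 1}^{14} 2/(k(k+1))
Partial fractions: 2/(k(k + 1))=2/k - 2/(k + 1)
Telescoping sum: 2(1 - 1/15)=2·14/15

Answer: 28/15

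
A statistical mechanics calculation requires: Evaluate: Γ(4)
Γ(n) = (n-1)! for positive integers
Γ(4) = 3! = 6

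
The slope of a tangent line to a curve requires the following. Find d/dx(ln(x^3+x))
Chain rule: d/dx[ln(u)]=u'/u where u=x^3+x
u'=3x^2+1

Answer: (3x^2+1)/(x^3+x)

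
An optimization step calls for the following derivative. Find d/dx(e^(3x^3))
Chain rule: d/dx[e^u] = e^u · u' where u = 3x^3
u' = 9x^2

Answer: 9x^2·e^(3x^3)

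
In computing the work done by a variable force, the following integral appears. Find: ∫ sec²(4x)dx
Since d/dx[tan(4x)] = 4sec²(4x), integral = tan(4x)/4 + C

Answer: (1/4)tan(4x) + C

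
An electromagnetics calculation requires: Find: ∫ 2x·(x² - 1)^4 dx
Let u = x² - 1, du = 2x dx
∫ u^4 du = u^5/5 + C

Answer: (x² - 1)^5/5 + C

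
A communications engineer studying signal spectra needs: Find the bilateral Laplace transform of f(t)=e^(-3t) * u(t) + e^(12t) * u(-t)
For e^(-3t) * u(t): L = 1/(s + 3), Re(s) > -3
For e^(12t) * u(-t): L = -1/(s-12), Re(s) < 12
Combined: F(s) = 1/(s + 3) - 1/(s-12), -3 < Re(s) < 12

Answer: 1/(s + 3) - 1/(s-12), ROC: -3 < Re(s) < 12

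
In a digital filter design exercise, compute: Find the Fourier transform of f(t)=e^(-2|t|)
Using the standard pair: F{e^(-a|t|)} = 2a/(a^2 + omega^2)
With a = 2: F(omega) = 4/(4 + omega^2)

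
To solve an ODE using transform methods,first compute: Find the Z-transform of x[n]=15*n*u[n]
Z{n*u[n]} = z/(z-1)^2
By linearity: Z{15*n*u[n]} = 15z/(z-1)^2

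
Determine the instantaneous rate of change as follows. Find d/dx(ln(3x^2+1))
Chain rule: d/dx[ln(u)]=u'/u where u=3x^2 + 1
u'=6x

Answer: (6x)/(3x^2 + 1)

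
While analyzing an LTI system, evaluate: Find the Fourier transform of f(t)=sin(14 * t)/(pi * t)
sin(W*t)/(pi*t) = (W/pi)*sinc(W*t/pi) is the impulse response of the ideal low-pass filter with cutoff W (here W = 14).
Its Fourier transform is a rectangular function:
F(omega) = 1 for |omega| < 14, 0 otherwise

Answer: rect(omega/28) [i.e., 1 for |omega| < 14, 0 otherwise]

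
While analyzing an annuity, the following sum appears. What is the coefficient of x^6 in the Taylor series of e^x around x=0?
Taylor series of e^x=Σ x^n/n!
Coefficient of x^6=1/6!=1/720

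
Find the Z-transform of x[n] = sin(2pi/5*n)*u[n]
Z{sin(w0*n)*u[n]} = z*sin(w0)/(z^2 - 2z*cos(w0) + 1)
With w0 = 2pi/5: X(z) = z*sin(2pi/5)/(z^2 - 2z*cos(2pi/5) + 1)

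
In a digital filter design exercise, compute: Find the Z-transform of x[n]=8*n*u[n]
Z{n*u[n]}=z/(z-1)^2
By linearity: Z{8*n*u[n]}=8z/(z-1)^2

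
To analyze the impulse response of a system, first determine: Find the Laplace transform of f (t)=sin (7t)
L{sin(wt)}=w/(s² + w²)
L{sin(7t)}=7/(s² + 49)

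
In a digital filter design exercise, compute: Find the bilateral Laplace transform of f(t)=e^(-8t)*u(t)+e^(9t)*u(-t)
For e^(-8t)*u(t): L=1/(s+8), Re(s) > -8
For e^(9t)*u(-t): L=-1/(s-9), Re(s) < 9
Combined: F(s)=1/(s+8)-1/(s-9), -8 < Re(s) < 9

Answer: 1/(s+8)-1/(s-9), ROC: -8 < Re(s) < 9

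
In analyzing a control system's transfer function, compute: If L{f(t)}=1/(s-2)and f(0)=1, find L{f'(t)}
L{f'(t)} = s·F(s) - f(0) = s/(s-2)-1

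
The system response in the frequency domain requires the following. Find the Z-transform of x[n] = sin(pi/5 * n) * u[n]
Z{sin(w0*n)*u[n]} = z*sin(w0)/(z^2 - 2z*cos(w0) + 1)
With w0 = pi/5: X(z) = z*sin(pi/5)/(z^2 - 2z*cos(pi/5) + 1)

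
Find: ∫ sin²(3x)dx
Using identity sin²(u) = (1 - cos(2u))/2:
∫ (1 - cos(6x))/2 dx = x/2 - sin(6x)/12 + C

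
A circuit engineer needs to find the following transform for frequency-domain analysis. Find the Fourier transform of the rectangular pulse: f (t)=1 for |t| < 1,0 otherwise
F(omega)=integral from -1 to 1 of e^(-j * omega * t) dt
=2 * sin(1 * omega)/omega=2 * sinc(1 * omega/pi)

Answer: 2 * sin(1 * omega)/omega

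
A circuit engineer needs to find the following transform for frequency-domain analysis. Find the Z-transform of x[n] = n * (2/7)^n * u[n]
Using the property Z{n*a^n*u[n]}=az/(z-a)^2
With a=2/7: X(z)=(2/7)z/(z - 2/7)^2, |z| > 2/7

Answer: (2/7)z/(z - 2/7)^2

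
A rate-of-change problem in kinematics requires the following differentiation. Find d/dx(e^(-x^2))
Chain rule: d/dx[e^u]=e^u · u' where u=-x^2
u'=-2x

Answer: -2x·e^(-x^2)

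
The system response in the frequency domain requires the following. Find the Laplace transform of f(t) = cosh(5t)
L{cosh(at)}=s/(s²-a²)
L{cosh(5t)}=s/(s²-25)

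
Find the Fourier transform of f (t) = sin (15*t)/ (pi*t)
sin(W * t)/(pi * t)=(W/pi) * sinc(W * t/pi) is the impulse response of the ideal low-pass filter with cutoff W (here W=15).
Its Fourier transform is a rectangular function:
F(omega)=1 for |omega| < 15, 0 otherwise

Answer: rect(omega/30) [i.e., 1 for |omega| < 15, 0 otherwise]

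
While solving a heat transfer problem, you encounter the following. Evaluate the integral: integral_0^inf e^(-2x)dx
integral_0^inf e^(-2x) dx = [-1/2*e^(-2x)]_0^inf
= 0 - (-1/2) = 1/2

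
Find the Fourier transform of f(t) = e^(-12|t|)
Using the standard pair: F{e^(-a|t|)}=2a/(a^2+omega^2)
With a=12: F(omega)=24/(144+omega^2)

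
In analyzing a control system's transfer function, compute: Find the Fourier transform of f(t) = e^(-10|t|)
Using the standard pair: F{e^(-a|t|)} = 2a/(a^2+omega^2)
With a = 10: F(omega) = 20/(100+omega^2)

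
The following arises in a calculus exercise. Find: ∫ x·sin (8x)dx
By parts: u = x, dv = sin(8x) dx
du = dx, v = -cos(8x)/8
= -x·cos(8x)/8+sin(8x)/8²+C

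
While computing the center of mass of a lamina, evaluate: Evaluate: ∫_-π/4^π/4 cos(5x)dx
Antiderivative: sin(5x)/5
Evaluate at bounds: [sin(5·π/4)/5] - [sin(5·-π/4)/5]
= ((-√2/2) - (√2/2))/5 = -√2/5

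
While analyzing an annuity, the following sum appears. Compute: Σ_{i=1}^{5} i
Using formula: Σ i^1=n(n+1)/2=5·6/2=15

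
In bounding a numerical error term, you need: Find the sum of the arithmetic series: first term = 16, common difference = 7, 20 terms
Last term: a_n=16 + (20 - 1)·7=149
Sum=n(a_1 + a_n)/2=20(16 + 149)/2=1650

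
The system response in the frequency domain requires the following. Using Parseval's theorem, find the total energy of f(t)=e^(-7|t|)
Parseval's theorem: E=integral |f(t)|^2 dt=(1/2pi) integral |F(omega)|^2 domega
E=integral_{-inf}^{inf} e^(-14|t|) dt=2*integral_0^inf e^(-14t) dt=2/(2*7)=1/7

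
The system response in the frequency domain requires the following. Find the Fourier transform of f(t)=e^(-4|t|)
Using the standard pair: F{e^(-a|t|)} = 2a/(a^2 + omega^2)
With a = 4: F(omega) = 8/(16 + omega^2)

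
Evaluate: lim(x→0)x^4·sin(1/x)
Squeeze theorem: -|x^4| ≤ x^4·sin(1/x) ≤ |x^4|
Since x^4 → 0 as x → 0, by squeeze theorem the limit is 0

Answer: 0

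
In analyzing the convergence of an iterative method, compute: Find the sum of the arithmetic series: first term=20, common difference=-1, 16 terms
Last term: a_n = 20+(16-1)·-1 = 5
Sum = n(a_1+a_n)/2 = 16(20+5)/2 = 200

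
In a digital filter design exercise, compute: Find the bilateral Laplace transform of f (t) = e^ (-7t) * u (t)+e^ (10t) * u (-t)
For e^(-7t) * u(t): L = 1/(s + 7), Re(s) > -7
For e^(10t) * u(-t): L = -1/(s-10), Re(s) < 10
Combined: F(s) = 1/(s + 7) - 1/(s-10), -7 < Re(s) < 10

Answer: 1/(s + 7) - 1/(s-10), ROC: -7 < Re(s) < 10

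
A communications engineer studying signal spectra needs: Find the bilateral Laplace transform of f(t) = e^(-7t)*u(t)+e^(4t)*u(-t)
For e^(-7t)*u(t): L=1/(s + 7), Re(s) > -7
For e^(4t)*u(-t): L=-1/(s-4), Re(s) < 4
Combined: F(s)=1/(s + 7) - 1/(s-4), -7 < Re(s) < 4

Answer: 1/(s + 7) - 1/(s-4), ROC: -7 < Re(s) < 4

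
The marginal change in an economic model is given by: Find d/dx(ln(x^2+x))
Chain rule: d/dx[ln(u)] = u'/u where u = x^2+x
u' = 2x+1

Answer: (2x+1)/(x^2+x)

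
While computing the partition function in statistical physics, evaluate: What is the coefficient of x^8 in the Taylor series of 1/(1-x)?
1/(1-x)=Σ x^n for |x|<1
All coefficients are 1

Answer: 1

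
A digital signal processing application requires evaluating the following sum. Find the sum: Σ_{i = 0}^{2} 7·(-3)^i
Geometric series: S=a(1 - r^n)/(1 - r)
a=7, r=-3, n=3
S=7(1+27)/4=49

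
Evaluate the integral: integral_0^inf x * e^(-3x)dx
This is a Gamma integral. Substitute u=3x (du=3 dx):
integral_0^inf x * e^(-3x) dx=(1/3^2) integral_0^inf u^1 * e^(-u) du
=Gamma(2)/3^2=1!/3^2=1/9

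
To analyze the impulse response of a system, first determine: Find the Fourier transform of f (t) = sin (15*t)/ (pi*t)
sin(W*t)/(pi*t)=(W/pi)*sinc(W*t/pi) is the impulse response of the ideal low-pass filter with cutoff W (here W=15).
Its Fourier transform is a rectangular function:
F(omega)=1 for |omega| < 15, 0 otherwise

Answer: rect(omega/30) [i.e., 1 for |omega| < 15, 0 otherwise]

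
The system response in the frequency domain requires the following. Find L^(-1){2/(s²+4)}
L^(-1){w/(s²+w²)}=sin(wt)
Here w=2

Answer: sin(2t)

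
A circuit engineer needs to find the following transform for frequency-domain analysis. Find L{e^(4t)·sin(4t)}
First shifting: L{e^(at)f(t)}=F(s-a)
L{sin(4t)}=4/(s²+16)
Shift: 4/((s-4)²+16)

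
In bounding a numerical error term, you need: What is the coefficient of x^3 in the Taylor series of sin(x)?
sin(x)=Σ (-1)^k x^(2k+1)/(2k+1)!
For x^3: (-1)^1/3!=-1/6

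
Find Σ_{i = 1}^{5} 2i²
=2·n(n + 1)(2n + 1)/6=2·5·6·11/6=110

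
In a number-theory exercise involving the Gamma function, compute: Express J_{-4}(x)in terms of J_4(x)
For integer n: J_{-n}(x)=(-1)^n J_n(x)
With n=4: J_{-4}(x)=(-1)^4 J_4(x)=J_4(x)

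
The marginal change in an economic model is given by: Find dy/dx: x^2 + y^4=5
Differentiate: 2x + 4y^3·(dy/dx) = 0
dy/dx = -2x/(4y^3)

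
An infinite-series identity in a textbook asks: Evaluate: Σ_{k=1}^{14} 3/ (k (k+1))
Partial fractions: 3/(k(k + 1))=3/k - 3/(k + 1)
Telescoping sum: 3(1 - 1/15)=3·14/15

Answer: 14/5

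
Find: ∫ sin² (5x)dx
Using identity sin²(u)=(1 - cos(2u))/2:
∫ (1 - cos(10x))/2 dx=x/2 - sin(10x)/20+C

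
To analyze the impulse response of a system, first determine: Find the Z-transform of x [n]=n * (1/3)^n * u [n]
Using the property Z{n * a^n * u[n]}=az/(z-a)^2
With a=1/3: X(z)=(1/3)z/(z - 1/3)^2, |z| > 1/3

Answer: (1/3)z/(z - 1/3)^2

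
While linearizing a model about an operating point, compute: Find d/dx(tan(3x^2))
Chain rule: d/dx[tan(u)]=sec²(u)·u' where u=3x^2
u'=6x

Answer: 6x·sec²(3x^2)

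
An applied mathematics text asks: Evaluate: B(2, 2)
B(x,y)=Γ(x)Γ(y)/Γ(x + y)=(x-1)!(y-1)!/(x + y-1)!
B(2,2)=1!·1!/3!=1/6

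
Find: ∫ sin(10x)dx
Using substitution u = 10x: ∫ sin(u) du/10 = -cos(u)/10 + C

Answer: (-1/10)cos(10x) + C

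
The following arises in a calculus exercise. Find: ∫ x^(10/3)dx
Power rule: ∫ x^(10/3) dx = x^(13/3)/(13/3)+C

Answer: (3/13)·x^(13/3)+C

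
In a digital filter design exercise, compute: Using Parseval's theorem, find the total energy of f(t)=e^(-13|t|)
Parseval's theorem: E = integral |f(t)|^2 dt = (1/2pi) integral |F(omega)|^2 domega
E = integral_{-inf}^{inf} e^(-26|t|) dt = 2 * integral_0^inf e^(-26t) dt = 2/(2 * 13) = 1/13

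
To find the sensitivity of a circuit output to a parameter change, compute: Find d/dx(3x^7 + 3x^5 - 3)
Power rule: d/dx(ax^n) = n·a·x^(n-1)
Term by term: 21·x^6+15·x^4

Answer: 21x^6+15x^4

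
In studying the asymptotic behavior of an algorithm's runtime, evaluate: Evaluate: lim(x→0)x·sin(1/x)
Squeeze theorem: -|x| ≤ x·sin(1/x) ≤ |x|
Since x → 0 as x → 0, by squeeze theorem the limit is 0

Answer: 0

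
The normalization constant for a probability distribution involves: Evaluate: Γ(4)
Γ(n)=(n-1)! for positive integers
Γ(4)=3!=6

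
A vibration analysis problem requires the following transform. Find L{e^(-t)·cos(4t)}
First shifting: L{e^(at)f(t)} = F(s-a)
L{cos(4t)} = s/(s² + 16)
Shift: (s + 1)/((s + 1)² + 16)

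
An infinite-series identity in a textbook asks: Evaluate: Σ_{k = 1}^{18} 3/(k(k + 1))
Partial fractions: 3/(k(k+1)) = 3/k - 3/(k+1)
Telescoping sum: 3(1-1/19) = 3·18/19

Answer: 54/19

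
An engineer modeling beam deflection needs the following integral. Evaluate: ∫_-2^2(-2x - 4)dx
Step 1: Find antiderivative F(x)=-x^2-4x
Step 2: F(2) - F(-2)=-12 - (4)=-16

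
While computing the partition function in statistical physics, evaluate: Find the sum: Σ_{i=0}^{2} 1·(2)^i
Geometric series: S=a(1 - r^n)/(1 - r)
a=1, r=2, n=3
S=1(1 - 8)/-1=7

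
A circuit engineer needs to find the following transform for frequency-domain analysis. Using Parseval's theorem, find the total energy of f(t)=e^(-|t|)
Parseval's theorem: E=integral |f(t)|^2 dt=(1/2pi) integral |F(omega)|^2 domega
E=integral_{-inf}^{inf} e^(-2|t|) dt=2 * integral_0^inf e^(-2t) dt=2/(2 * 1)=1/1

Answer: 1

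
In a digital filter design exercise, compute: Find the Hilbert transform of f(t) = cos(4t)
The Hilbert transform shifts each frequency component by -pi/2.
H{cos(wt)} = sin(wt)
With w = 4: H{cos(4t)} = sin(4t)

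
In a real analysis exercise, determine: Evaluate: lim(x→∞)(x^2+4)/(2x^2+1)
Divide numerator and denominator by x^2:
lim (1+4/x^2)/(2+1/x^2) = 1/2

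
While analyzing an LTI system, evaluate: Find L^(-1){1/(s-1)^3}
L^(-1){1/(s-a)^n} = t^(n-1)·e^(at)/(n-1)!
Here a = 1, n = 3: t^2·e^(t)/2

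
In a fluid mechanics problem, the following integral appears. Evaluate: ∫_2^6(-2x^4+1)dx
Step 1: Find antiderivative F(x)=(-2/5)x^5 + x
Step 2: F(6) - F(2)=-15522/5 - (-54/5)=-15468/5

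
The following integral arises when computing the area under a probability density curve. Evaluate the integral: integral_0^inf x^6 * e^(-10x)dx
This is a Gamma integral. Substitute u=10x (du=10 dx):
integral_0^inf x^6 * e^(-10x) dx=(1/10^7) integral_0^inf u^6 * e^(-u) du
=Gamma(7)/10^7=6!/10^7=720/10000000

Answer: 9/125000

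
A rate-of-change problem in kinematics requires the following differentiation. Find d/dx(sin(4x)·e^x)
Product rule: (fg)'=f'g + fg'
f=sin(4x), f'=4·cos(4x)
g=e^x, g'=e^x

Answer: 4·cos(4x)·e^x + sin(4x)·e^x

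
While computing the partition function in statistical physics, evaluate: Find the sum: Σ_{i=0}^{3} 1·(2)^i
Geometric series: S=a(1 - r^n)/(1 - r)
a=1, r=2, n=4
S=1(1-16)/-1=15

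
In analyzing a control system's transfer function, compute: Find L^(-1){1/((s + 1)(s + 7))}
Partial fractions: 1/((s + 1)(s + 7))=A/(s + 1) + B/(s + 7)
Cover-up: A=1/(s + 7)|_{s=-1}=1/6; B=1/(s + 1)|_{s=-7}=-1/6
L^(-1)=(1/6)e^(-t) - (1/6)e^(-7t)

Answer: (1/6)(e^(-t) - e^(-7t))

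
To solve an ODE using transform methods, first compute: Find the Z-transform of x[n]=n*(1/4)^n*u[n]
Using the property Z{n * a^n * u[n]}=az/(z-a)^2
With a=1/4: X(z)=(1/4)z/(z - 1/4)^2, |z| > 1/4

Answer: (1/4)z/(z - 1/4)^2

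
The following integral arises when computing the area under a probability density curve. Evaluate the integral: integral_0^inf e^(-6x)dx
integral_0^inf e^(-6x) dx=[-1/6*e^(-6x)]_0^inf
=0 - (-1/6)=1/6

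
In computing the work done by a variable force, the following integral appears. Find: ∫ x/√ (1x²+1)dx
Let u = x²+1, du = 2x dx
∫ (1/2)·u^(-1/2) du = √u+C

Answer: √(x²+1)+C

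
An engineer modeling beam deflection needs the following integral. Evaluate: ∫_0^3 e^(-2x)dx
Antiderivative: (1/(-2))e^(-2x)
Evaluate: (1/(-2))(e^-6 - 1)

Answer: (e^-6 - 1)/(-2)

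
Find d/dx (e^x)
Chain rule: d/dx[e^u] = e^u · u' where u = x
u' = 1

Answer: 1·e^x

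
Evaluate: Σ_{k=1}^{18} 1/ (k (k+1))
Partial fractions: 1/(k(k + 1)) = 1/k - 1/(k + 1)
Telescoping sum: 1(1 - 1/19) = 1·18/19

Answer: 18/19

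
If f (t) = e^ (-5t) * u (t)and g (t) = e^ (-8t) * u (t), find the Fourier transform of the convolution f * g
By the convolution theorem: F{f*g} = F(omega)*G(omega)
F(omega) = 1/(5 + j*omega), G(omega) = 1/(8 + j*omega)
F{f*g} = 1/((5 + j*omega)(8 + j*omega))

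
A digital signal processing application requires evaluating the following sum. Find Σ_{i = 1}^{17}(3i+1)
=3·Σ i + 1·17=3·153 + 17=476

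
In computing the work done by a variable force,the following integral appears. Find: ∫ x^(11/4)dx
Power rule: ∫ x^(11/4) dx=x^(15/4)/(15/4) + C

Answer: (4/15)·x^(15/4) + C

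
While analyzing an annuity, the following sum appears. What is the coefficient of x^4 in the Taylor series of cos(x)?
cos(x) = Σ (-1)^k x^(2k)/(2k)!
For x^4: (-1)^2/4! = 1/24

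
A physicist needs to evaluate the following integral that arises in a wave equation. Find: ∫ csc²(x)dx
Since d/dx[-cot(x)] = csc²(x), integral = -cot(x)+C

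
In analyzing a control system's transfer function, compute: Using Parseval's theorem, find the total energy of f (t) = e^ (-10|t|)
Parseval's theorem: E=integral |f(t)|^2 dt=(1/2pi) integral |F(omega)|^2 domega
E=integral_{-inf}^{inf} e^(-20|t|) dt=2 * integral_0^inf e^(-20t) dt=2/(2 * 10)=1/10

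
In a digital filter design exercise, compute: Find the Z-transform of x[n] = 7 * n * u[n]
Z{n * u[n]}=z/(z-1)^2
By linearity: Z{7 * n * u[n]}=7z/(z-1)^2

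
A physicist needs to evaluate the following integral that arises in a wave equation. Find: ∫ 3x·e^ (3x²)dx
Let u = 3x², du = 6x dx
∫ (1/2)e^u du = e^u/2 + C

Answer: e^(3x²)/2 + C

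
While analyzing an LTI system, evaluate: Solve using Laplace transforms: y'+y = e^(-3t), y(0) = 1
Take L: sY - 1 + Y = 1/(s + 3)
Y(s + 1) = 1/(s + 3) + 1
Y = 1/((s + 3)(s + 1)) + 1/(s + 1)
Partial fractions: 1/((s + 3)(s + 1)) = -(1/2)/(s + 3) + (1/2)/(s + 1)
So Y = -(1/2)/(s + 3) + (3/2)/(s + 1)
Inverse Laplace transform (L^(-1){1/(s + 3)} = e^(-3t), L^(-1){1/(s + 1)} = e^(-t)):

Answer: y(t) = (-1/2)·e^(-3t) + (3/2)·e^(-t)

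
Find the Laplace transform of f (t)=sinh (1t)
L{sinh(at)} = a/(s²-a²)
L{sinh(1t)} = 1/(s²-1)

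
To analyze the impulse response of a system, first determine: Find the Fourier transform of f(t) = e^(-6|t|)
Using the standard pair: F{e^(-a|t|)} = 2a/(a^2 + omega^2)
With a = 6: F(omega) = 12/(36 + omega^2)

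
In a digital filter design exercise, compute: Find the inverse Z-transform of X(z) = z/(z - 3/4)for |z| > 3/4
Standard pair: z/(z-a) <-> a^n*u[n] for causal signals
With a=3/4: x[n]=(3/4)^n*u[n]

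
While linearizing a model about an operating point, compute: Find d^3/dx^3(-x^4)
Apply power rule 3 times:
d^1: -4x^3
d^2: -12x^2
d^3: -24x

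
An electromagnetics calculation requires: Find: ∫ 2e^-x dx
Since d/dx[e^-x]=- e^-x, we get -2e^-x + C

Answer: -2e^-x + C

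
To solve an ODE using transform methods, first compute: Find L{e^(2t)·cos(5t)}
First shifting: L{e^(at)f(t)}=F(s-a)
L{cos(5t)}=s/(s²+25)
Shift: (s-2)/((s-2)²+25)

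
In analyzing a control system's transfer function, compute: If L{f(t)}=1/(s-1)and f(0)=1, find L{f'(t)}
L{f'(t)} = s·F(s) - f(0) = s/(s-1) - 1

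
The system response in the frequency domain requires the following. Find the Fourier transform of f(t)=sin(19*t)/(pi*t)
sin(W*t)/(pi*t)=(W/pi)*sinc(W*t/pi) is the impulse response of the ideal low-pass filter with cutoff W (here W=19).
Its Fourier transform is a rectangular function:
F(omega)=1 for |omega| < 19, 0 otherwise

Answer: rect(omega/38) [i.e., 1 for |omega| < 19, 0 otherwise]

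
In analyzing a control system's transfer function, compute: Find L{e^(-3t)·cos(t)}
First shifting: L{e^(at)f(t)} = F(s-a)
L{cos(t)} = s/(s²+1)
Shift: (s+3)/((s+3)²+1)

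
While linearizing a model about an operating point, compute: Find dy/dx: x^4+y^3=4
Differentiate: 4x^3 + 3y^2·(dy/dx) = 0
dy/dx = -4x^3/(3y^2)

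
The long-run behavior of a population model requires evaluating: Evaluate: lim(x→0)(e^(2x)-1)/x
L'Hôpital (0/0): lim 2e^(2x)/1 = 2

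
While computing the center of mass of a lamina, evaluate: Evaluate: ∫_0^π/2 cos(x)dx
Antiderivative: sin(x)
Evaluate at bounds: [sin(1·π/2)/1] - [sin(1·0)/1]
=((1) - (0))/1=1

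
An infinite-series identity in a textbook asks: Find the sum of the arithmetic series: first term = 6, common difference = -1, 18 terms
Last term: a_n=6 + (18 - 1)·-1=-11
Sum=n(a_1 + a_n)/2=18(6 + (-11))/2=-45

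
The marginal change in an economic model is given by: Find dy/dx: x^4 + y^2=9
Differentiate: 4x^3 + 2y·(dy/dx) = 0
dy/dx = -4x^3/(2y)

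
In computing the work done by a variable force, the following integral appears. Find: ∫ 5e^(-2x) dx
Since d/dx[e^(-2x)]=-2e^(-2x), we get -5/2 e^(-2x)+C

Answer: (-5/2)e^(-2x)+C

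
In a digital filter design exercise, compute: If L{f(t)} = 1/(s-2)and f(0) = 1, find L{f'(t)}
L{f'(t)}=s·F(s) - f(0)=s/(s-2) - 1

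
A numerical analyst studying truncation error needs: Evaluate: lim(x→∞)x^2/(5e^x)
Apply L'Hôpital 2 times (∞/∞ each time):
Eventually get 2!/(5e^x) → 0

Answer: 0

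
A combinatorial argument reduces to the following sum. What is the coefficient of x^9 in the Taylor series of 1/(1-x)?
1/(1-x) = Σ x^n for |x|<1
All coefficients are 1

Answer: 1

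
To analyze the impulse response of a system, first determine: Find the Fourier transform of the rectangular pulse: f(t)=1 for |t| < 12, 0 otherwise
F(omega)=integral from -12 to 12 of e^(-j*omega*t) dt
=2*sin(12*omega)/omega=24*sinc(12*omega/pi)

Answer: 2*sin(12*omega)/omega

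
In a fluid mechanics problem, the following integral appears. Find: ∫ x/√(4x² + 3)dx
Let u = 4x²+3, du = 8x dx
∫ (1/8)·u^(-1/2) du = √u/4+C

Answer: √(4x²+3)/4+C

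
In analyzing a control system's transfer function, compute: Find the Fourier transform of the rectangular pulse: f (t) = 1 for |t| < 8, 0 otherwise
F(omega) = integral from -8 to 8 of e^(-j*omega*t) dt
= 2*sin(8*omega)/omega = 16*sinc(8*omega/pi)

Answer: 2*sin(8*omega)/omega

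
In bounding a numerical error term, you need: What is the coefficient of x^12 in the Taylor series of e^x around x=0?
Taylor series of e^x = Σ x^n/n!
Coefficient of x^12 = 1/12! = 1/479001600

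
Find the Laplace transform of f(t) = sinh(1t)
L{sinh(at)} = a/(s²-a²)
L{sinh(1t)} = 1/(s²-1)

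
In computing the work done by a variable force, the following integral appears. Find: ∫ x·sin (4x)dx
By parts: u=x, dv=sin(4x) dx
du=dx, v=-cos(4x)/4
=-x·cos(4x)/4 + sin(4x)/4² + C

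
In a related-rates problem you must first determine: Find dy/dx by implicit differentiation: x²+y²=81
Differentiate both sides: 2x+2y·(dy/dx)=0
Solve: dy/dx=-2x/(2y)=-x/y

Answer: dy/dx=-x/y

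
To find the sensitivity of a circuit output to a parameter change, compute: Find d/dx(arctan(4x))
d/dx[arctan(u)]=u'/(1+u²), u=4x, u'=4

Answer: 4/(1+16x²)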